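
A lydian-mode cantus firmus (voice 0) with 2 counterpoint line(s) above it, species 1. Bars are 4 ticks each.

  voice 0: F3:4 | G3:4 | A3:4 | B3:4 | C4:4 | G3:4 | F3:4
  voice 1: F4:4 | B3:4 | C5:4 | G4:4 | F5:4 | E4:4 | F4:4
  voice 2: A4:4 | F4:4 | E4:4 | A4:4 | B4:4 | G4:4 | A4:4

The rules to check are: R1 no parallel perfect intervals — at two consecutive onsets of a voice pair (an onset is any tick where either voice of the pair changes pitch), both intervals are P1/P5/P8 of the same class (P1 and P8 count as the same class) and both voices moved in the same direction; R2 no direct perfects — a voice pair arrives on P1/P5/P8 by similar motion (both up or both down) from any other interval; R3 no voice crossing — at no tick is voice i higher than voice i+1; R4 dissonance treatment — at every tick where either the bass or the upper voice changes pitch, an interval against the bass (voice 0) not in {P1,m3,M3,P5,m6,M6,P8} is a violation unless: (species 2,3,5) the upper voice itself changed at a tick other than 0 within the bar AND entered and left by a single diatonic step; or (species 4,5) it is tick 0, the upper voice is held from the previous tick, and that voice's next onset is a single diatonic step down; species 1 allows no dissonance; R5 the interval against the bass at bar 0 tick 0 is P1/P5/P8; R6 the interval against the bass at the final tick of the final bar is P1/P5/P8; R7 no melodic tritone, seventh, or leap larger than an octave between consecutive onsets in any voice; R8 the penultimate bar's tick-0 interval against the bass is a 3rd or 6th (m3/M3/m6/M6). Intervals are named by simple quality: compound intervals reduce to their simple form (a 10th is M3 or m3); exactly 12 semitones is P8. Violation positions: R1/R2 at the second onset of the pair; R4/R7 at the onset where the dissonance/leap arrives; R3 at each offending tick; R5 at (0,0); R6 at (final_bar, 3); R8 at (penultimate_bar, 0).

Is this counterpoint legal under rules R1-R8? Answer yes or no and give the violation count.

bar 0: v0=F3 v1=F4 v2=A4 (M3)
bar 1: v0=G3 v1=B3 v2=F4 (m7)
bar 2: v0=A3 v1=C5 v2=E4 (P5)
bar 3: v0=B3 v1=G4 v2=A4 (m7)
bar 4: v0=C4 v1=F5 v2=B4 (M7)
bar 5: v0=G3 v1=E4 v2=G4 (P8)
bar 6: v0=F3 v1=F4 v2=A4 (M3)
  R5 @ bar0.0: opens on M3
  R4 @ bar1.0: G3/F4 m7 untreated
  R7 @ bar1.0: F4->B3 leap 6st
  R3 @ bar2.0: C5 above E4
  R7 @ bar2.0: B3->C5 leap 13st
  R3 @ bar2.1: C5 above E4
  R3 @ bar2.2: C5 above E4
  R3 @ bar2.3: C5 above E4
  R4 @ bar3.0: B3/A4 m7 untreated
  R3 @ bar4.0: F5 above B4
  R4 @ bar4.0: C4/F5 P4 untreated
  R4 @ bar4.0: C4/B4 M7 untreated
  R7 @ bar4.0: G4->F5 leap 10st
  R3 @ bar4.1: F5 above B4
  R3 @ bar4.2: F5 above B4
  R3 @ bar4.3: F5 above B4
  R2 @ bar5.0: C4/B4 M7 -> G3/G4 P8 similar
  R7 @ bar5.0: F5->E4 leap 13st
  R8 @ bar5.0: penult P8 not 3rd/6th
  R6 @ bar6.3: closes on M3

No (20 violations)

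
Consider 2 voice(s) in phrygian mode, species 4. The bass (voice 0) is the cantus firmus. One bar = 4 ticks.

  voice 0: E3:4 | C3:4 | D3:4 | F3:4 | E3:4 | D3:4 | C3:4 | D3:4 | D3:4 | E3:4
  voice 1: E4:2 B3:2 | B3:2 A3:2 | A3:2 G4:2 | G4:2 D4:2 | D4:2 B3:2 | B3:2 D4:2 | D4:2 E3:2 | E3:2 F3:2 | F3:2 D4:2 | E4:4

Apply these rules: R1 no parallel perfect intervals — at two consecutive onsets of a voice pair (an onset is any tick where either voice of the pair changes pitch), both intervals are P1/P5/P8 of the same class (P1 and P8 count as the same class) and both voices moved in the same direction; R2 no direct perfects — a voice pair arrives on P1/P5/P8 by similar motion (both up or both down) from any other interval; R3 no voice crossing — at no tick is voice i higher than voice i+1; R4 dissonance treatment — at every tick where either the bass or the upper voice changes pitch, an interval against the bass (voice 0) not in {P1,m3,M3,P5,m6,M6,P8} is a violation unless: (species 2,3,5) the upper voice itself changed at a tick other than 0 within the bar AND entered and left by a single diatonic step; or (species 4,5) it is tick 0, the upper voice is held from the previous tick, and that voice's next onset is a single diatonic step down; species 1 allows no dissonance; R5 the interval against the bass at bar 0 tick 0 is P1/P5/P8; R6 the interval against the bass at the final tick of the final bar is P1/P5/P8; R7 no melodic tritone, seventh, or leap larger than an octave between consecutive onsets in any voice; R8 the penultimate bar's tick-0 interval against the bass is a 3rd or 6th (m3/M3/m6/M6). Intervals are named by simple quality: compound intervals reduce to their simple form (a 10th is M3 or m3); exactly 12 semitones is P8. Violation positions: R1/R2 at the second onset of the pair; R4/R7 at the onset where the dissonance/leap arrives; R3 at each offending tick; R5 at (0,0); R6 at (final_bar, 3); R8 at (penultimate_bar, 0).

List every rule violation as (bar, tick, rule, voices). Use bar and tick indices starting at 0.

bar 0: v0=E3 v1=E4 downbeat P8
bar 1: v0=C3 v1=B3 downbeat M7
bar 2: v0=D3 v1=A3 downbeat P5
bar 3: v0=F3 v1=G4 downbeat M2
bar 4: v0=E3 v1=D4 downbeat m7
bar 5: v0=D3 v1=B3 downbeat M6
bar 6: v0=C3 v1=D4 downbeat M2
bar 7: v0=D3 v1=E3 downbeat M2
bar 8: v0=D3 v1=F3 downbeat m3
bar 9: v0=E3 v1=E4 downbeat P8
  -> R4 @ bar 2 tick 2 v(0, 1): D3/G4 P4 untreated
  -> R7 @ bar 2 tick 2 v(1,): A3->G4 leap 10st
  -> R4 @ bar 3 tick 0 v(0, 1): F3/G4 M2 untreated
  -> R4 @ bar 4 tick 0 v(0, 1): E3/D4 m7 untreated
  -> R4 @ bar 6 tick 0 v(0, 1): C3/D4 M2 untreated
  -> R7 @ bar 6 tick 2 v(1,): D4->E3 leap 10st
  -> R4 @ bar 7 tick 0 v(0, 1): D3/E3 M2 untreated
  -> R1 @ bar 9 tick 0 v(0, 1): D3/D4 P8 -> E3/E4 P8 similar

(2, 2, R4, (0, 1))
(2, 2, R7, (1,))
(3, 0, R4, (0, 1))
(4, 0, R4, (0, 1))
(6, 0, R4, (0, 1))
(6, 2, R7, (1,))
(7, 0, R4, (0, 1))
(9, 0, R1, (0, 1))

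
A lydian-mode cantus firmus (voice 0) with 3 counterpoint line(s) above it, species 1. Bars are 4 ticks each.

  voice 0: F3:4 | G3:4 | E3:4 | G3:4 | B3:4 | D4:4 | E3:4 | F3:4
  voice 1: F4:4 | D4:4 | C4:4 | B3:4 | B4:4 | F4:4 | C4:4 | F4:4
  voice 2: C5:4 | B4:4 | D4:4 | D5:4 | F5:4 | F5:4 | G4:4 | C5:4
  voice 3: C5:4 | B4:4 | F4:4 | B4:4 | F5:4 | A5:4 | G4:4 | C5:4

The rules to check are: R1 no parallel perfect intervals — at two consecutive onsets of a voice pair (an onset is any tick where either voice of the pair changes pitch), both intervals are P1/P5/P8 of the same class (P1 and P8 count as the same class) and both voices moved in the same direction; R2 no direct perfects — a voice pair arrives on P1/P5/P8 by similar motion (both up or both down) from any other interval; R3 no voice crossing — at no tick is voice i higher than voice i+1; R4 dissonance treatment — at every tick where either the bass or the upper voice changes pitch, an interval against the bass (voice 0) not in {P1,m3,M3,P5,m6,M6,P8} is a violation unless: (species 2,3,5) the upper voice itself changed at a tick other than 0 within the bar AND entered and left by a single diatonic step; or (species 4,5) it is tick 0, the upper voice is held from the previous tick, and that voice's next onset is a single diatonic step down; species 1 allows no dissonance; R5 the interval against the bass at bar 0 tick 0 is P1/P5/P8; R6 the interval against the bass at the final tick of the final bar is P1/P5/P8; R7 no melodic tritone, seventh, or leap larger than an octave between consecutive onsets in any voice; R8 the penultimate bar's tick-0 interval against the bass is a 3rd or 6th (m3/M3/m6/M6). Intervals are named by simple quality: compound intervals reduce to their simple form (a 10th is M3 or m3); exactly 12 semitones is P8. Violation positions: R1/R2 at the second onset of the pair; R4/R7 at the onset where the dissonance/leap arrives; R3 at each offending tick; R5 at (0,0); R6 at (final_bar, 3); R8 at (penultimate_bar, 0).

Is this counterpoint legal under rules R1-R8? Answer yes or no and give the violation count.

No (29 violations)

bar 0: v0=F3 v1=F4 v2=C5 v3=C5 (P5)
bar 1: v0=G3 v1=D4 v2=B4 v3=B4 (M3)
bar 2: v0=E3 v1=C4 v2=D4 v3=F4 (m2)
bar 3: v0=G3 v1=B3 v2=D5 v3=B4 (M3)
bar 4: v0=B3 v1=B4 v2=F5 v3=F5 (TT)
bar 5: v0=D4 v1=F4 v2=F5 v3=A5 (P5)
bar 6: v0=E3 v1=C4 v2=G4 v3=G4 (m3)
bar 7: v0=F3 v1=F4 v2=C5 v3=C5 (P5)
  R1 @ bar1.0: C5/C5 P1 -> B4/B4 P1 similar
  R4 @ bar2.0: E3/D4 m7 untreated
  R4 @ bar2.0: E3/F4 m2 untreated
  R7 @ bar2.0: B4->F4 leap 6st
  R2 @ bar3.0: E3/D4 m7 -> G3/D5 P5 similar
  R3 @ bar3.0: D5 above B4
  R7 @ bar3.0: F4->B4 leap 6st
  R3 @ bar3.1: D5 above B4
  R3 @ bar3.2: D5 above B4
  R3 @ bar3.3: D5 above B4
  R2 @ bar4.0: G3/B3 M3 -> B3/B4 P8 similar
  R2 @ bar4.0: D5/B4 m3 -> F5/F5 P1 similar
  R4 @ bar4.0: B3/F5 TT untreated
  R4 @ bar4.0: B3/F5 TT untreated
  R7 @ bar4.0: B4->F5 leap 6st
  R2 @ bar5.0: B3/F5 TT -> D4/A5 P5 similar
  R7 @ bar5.0: B4->F4 leap 6st
  R2 @ bar6.0: F4/F5 P8 -> C4/G4 P5 similar
  R2 @ bar6.0: F4/A5 M3 -> C4/G4 P5 similar
  R2 @ bar6.0: F5/A5 M3 -> G4/G4 P1 similar
  R7 @ bar6.0: D4->E3 leap 10st
  R7 @ bar6.0: F5->G4 leap 10st
  R7 @ bar6.0: A5->G4 leap 14st
  R1 @ bar7.0: C4/G4 P5 -> F4/C5 P5 similar
  R1 @ bar7.0: C4/G4 P5 -> F4/C5 P5 similar
  R1 @ bar7.0: G4/G4 P1 -> C5/C5 P1 similar
  R2 @ bar7.0: E3/C4 m6 -> F3/F4 P8 similar
  R2 @ bar7.0: E3/G4 m3 -> F3/C5 P5 similar
  R2 @ bar7.0: E3/G4 m3 -> F3/C5 P5 similar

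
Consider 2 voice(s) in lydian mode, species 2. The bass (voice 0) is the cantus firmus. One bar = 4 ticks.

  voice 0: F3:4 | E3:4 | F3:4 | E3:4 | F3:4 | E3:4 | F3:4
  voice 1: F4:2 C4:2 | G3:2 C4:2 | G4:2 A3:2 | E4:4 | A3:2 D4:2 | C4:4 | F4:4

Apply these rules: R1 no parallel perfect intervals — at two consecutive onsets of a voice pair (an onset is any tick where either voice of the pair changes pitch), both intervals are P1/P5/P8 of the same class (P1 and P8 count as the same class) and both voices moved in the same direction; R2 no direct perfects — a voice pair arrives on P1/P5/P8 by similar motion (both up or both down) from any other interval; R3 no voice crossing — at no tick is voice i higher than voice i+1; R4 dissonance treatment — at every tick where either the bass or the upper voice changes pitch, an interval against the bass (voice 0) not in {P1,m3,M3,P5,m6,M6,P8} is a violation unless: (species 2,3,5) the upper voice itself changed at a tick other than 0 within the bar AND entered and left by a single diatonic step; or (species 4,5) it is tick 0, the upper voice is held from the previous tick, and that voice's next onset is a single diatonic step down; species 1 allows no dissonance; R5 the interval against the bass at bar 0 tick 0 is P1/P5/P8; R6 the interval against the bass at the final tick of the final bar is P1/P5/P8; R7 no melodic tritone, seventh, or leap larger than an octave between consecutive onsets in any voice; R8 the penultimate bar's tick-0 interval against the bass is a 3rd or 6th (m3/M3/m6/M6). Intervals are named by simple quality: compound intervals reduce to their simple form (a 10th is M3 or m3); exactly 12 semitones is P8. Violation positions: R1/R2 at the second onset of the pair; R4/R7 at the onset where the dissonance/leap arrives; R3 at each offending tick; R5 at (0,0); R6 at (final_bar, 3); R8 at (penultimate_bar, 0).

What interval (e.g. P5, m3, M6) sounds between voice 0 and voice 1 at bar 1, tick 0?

m3

voice 0=E3 voice 1=G3 -> m3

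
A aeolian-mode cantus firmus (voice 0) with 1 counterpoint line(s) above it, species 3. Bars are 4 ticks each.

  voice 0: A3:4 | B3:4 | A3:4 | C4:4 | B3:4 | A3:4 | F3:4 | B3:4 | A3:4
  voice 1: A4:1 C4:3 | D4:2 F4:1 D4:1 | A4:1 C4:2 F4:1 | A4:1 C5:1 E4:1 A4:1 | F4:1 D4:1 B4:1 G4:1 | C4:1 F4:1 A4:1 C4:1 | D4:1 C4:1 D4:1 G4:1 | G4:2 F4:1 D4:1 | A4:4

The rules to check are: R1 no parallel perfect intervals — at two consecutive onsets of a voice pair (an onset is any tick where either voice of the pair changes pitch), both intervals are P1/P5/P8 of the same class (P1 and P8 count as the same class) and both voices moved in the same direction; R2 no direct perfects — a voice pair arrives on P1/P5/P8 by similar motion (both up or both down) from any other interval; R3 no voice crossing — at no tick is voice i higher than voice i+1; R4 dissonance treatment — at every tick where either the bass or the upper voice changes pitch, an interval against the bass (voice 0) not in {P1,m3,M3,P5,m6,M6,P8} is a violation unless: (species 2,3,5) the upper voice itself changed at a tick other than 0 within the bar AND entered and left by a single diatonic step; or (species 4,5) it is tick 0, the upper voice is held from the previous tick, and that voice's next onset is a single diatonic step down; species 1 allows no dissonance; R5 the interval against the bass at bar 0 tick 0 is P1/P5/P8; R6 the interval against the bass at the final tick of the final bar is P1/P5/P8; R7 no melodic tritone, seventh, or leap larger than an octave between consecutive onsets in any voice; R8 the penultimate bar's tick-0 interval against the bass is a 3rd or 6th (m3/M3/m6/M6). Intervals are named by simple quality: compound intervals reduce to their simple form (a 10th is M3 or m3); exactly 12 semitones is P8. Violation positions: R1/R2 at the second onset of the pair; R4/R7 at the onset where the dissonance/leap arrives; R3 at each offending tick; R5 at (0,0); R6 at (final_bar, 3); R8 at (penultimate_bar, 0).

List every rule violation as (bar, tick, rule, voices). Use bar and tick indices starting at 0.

bar 0: v0=A3 v1=A4 downbeat P8
bar 1: v0=B3 v1=D4 downbeat m3
bar 2: v0=A3 v1=A4 downbeat P8
bar 3: v0=C4 v1=A4 downbeat M6
bar 4: v0=B3 v1=F4 downbeat TT
bar 5: v0=A3 v1=C4 downbeat m3
bar 6: v0=F3 v1=D4 downbeat M6
bar 7: v0=B3 v1=G4 downbeat m6
bar 8: v0=A3 v1=A4 downbeat P8
  -> R4 @ bar 1 tick 2 v(0, 1): B3/F4 TT untreated
  -> R4 @ bar 4 tick 0 v(0, 1): B3/F4 TT untreated
  -> R4 @ bar 6 tick 3 v(0, 1): F3/G4 M2 untreated
  -> R7 @ bar 7 tick 0 v(0,): F3->B3 leap 6st
  -> R4 @ bar 7 tick 2 v(0, 1): B3/F4 TT untreated

(1, 2, R4, (0, 1))
(4, 0, R4, (0, 1))
(6, 3, R4, (0, 1))
(7, 0, R7, (0,))
(7, 2, R4, (0, 1))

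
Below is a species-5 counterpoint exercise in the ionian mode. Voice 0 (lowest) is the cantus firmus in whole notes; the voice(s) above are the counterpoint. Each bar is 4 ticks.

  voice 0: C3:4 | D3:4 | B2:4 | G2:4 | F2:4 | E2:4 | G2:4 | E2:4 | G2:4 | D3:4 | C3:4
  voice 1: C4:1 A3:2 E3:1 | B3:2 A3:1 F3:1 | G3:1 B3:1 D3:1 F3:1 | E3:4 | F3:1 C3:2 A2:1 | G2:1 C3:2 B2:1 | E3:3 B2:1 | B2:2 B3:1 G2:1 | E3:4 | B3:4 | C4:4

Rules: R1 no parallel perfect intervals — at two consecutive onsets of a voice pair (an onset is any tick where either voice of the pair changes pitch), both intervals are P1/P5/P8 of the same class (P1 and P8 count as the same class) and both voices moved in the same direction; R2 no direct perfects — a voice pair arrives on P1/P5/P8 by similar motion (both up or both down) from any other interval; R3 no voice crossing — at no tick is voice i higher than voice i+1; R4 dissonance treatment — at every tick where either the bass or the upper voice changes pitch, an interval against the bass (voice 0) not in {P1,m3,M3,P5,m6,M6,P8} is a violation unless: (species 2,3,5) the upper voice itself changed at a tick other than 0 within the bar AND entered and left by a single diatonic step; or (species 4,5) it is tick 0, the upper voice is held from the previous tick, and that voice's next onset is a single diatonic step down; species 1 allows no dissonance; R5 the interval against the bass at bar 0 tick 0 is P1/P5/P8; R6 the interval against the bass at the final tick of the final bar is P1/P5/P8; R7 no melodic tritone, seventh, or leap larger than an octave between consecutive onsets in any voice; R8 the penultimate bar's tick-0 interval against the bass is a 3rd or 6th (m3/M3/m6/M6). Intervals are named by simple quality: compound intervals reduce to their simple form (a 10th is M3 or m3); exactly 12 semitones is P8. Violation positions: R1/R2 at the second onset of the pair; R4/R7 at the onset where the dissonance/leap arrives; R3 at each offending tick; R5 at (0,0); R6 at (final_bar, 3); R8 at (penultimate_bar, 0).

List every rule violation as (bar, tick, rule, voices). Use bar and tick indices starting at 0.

(2, 3, R4, (0, 1))
(7, 3, R7, (1,))

bar 0: v0=C3 v1=C4 downbeat P8
bar 1: v0=D3 v1=B3 downbeat M6
bar 2: v0=B2 v1=G3 downbeat m6
bar 3: v0=G2 v1=E3 downbeat M6
bar 4: v0=F2 v1=F3 downbeat P8
bar 5: v0=E2 v1=G2 downbeat m3
bar 6: v0=G2 v1=E3 downbeat M6
bar 7: v0=E2 v1=B2 downbeat P5
bar 8: v0=G2 v1=E3 downbeat M6
bar 9: v0=D3 v1=B3 downbeat M6
bar 10: v0=C3 v1=C4 downbeat P8
  -> R4 @ bar 2 tick 3 v(0, 1): B2/F3 TT untreated
  -> R7 @ bar 7 tick 3 v(1,): B3->G2 leap 16st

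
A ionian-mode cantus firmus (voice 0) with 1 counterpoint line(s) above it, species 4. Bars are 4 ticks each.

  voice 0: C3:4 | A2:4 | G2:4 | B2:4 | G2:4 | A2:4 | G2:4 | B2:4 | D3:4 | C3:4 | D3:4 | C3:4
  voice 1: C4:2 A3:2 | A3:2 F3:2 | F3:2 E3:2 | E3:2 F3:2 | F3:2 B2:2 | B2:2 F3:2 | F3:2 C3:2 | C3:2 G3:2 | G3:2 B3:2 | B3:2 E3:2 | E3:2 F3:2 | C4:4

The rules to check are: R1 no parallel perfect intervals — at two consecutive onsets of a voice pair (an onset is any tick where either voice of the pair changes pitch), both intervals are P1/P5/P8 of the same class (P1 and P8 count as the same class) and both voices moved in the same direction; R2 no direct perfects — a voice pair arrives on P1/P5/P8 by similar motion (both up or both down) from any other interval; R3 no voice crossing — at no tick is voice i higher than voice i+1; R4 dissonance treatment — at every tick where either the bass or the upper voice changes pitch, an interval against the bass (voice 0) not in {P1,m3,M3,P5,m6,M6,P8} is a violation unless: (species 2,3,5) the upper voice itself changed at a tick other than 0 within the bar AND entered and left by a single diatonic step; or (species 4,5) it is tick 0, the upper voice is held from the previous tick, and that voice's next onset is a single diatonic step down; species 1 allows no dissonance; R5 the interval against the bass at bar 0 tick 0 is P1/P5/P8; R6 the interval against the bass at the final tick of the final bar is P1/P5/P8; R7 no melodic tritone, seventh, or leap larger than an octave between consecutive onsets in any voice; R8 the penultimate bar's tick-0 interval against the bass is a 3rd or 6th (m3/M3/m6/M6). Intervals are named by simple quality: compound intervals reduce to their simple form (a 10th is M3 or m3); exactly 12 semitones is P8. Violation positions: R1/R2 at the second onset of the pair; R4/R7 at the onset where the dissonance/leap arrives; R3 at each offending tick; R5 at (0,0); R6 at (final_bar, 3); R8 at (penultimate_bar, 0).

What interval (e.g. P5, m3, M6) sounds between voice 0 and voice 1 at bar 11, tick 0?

P8

voice 0=C3 voice 1=C4 -> P8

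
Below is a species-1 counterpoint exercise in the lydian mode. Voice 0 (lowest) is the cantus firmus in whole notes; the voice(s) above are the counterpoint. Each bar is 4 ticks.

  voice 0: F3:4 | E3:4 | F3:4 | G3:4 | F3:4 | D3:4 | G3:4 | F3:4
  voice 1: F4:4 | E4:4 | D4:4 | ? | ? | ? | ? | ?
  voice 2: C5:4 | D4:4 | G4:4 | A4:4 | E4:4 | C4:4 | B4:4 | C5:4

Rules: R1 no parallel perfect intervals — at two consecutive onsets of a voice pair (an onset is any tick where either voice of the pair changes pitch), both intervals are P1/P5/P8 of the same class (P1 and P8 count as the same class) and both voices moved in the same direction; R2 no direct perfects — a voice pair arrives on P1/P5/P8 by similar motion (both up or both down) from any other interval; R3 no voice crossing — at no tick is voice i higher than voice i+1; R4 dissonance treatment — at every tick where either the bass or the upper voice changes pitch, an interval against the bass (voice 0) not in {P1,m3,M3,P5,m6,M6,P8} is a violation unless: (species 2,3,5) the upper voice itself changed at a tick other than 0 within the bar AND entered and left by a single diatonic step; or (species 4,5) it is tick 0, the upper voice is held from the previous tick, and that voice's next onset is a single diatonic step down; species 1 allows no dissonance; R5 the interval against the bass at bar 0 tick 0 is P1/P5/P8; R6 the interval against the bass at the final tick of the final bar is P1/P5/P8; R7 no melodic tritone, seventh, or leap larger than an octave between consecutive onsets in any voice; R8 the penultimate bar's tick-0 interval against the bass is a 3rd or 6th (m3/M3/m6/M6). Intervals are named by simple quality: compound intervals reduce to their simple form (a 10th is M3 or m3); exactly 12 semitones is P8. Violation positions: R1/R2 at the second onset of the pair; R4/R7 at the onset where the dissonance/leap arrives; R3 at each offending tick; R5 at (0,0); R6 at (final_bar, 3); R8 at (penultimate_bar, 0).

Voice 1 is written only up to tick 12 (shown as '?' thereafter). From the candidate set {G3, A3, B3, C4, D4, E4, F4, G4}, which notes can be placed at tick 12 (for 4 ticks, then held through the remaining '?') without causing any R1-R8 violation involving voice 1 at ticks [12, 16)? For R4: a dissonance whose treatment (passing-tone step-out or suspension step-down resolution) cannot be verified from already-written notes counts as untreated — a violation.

{B3, D4, E4, G3}

G3: legal
A3: violates R4
B3: legal
C4: violates R4
D4: legal
E4: legal
F4: violates R4
G4: violates R2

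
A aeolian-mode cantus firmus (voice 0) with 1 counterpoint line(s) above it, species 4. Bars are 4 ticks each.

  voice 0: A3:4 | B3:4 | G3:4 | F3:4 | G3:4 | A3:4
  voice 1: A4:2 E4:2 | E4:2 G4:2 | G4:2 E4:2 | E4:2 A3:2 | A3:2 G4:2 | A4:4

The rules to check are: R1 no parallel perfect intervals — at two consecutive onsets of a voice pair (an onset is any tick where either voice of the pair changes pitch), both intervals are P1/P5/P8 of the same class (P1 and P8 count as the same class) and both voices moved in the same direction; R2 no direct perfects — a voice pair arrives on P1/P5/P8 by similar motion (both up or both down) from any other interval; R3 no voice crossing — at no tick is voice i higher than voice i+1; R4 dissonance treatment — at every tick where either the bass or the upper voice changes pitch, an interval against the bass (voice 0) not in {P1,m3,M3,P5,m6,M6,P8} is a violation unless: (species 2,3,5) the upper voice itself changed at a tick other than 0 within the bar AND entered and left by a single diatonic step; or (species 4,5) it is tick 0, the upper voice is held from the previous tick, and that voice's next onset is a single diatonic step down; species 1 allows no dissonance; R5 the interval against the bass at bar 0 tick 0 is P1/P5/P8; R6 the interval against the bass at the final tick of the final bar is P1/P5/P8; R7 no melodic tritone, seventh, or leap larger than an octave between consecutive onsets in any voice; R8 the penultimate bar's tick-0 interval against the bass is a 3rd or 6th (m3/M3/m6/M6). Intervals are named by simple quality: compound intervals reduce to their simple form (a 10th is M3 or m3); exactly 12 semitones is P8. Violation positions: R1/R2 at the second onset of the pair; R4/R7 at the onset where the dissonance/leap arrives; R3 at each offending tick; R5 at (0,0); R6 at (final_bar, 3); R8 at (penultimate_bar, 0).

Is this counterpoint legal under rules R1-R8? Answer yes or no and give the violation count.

bar 0: v0=A3 v1=A4 (P8)
bar 1: v0=B3 v1=E4 (P4)
bar 2: v0=G3 v1=G4 (P8)
bar 3: v0=F3 v1=E4 (M7)
bar 4: v0=G3 v1=A3 (M2)
bar 5: v0=A3 v1=A4 (P8)
  R4 @ bar1.0: B3/E4 P4 untreated
  R4 @ bar3.0: F3/E4 M7 untreated
  R4 @ bar4.0: G3/A3 M2 untreated
  R8 @ bar4.0: penult M2 not 3rd/6th
  R7 @ bar4.2: A3->G4 leap 10st
  R1 @ bar5.0: G3/G4 P8 -> A3/A4 P8 similar

No (6 violations)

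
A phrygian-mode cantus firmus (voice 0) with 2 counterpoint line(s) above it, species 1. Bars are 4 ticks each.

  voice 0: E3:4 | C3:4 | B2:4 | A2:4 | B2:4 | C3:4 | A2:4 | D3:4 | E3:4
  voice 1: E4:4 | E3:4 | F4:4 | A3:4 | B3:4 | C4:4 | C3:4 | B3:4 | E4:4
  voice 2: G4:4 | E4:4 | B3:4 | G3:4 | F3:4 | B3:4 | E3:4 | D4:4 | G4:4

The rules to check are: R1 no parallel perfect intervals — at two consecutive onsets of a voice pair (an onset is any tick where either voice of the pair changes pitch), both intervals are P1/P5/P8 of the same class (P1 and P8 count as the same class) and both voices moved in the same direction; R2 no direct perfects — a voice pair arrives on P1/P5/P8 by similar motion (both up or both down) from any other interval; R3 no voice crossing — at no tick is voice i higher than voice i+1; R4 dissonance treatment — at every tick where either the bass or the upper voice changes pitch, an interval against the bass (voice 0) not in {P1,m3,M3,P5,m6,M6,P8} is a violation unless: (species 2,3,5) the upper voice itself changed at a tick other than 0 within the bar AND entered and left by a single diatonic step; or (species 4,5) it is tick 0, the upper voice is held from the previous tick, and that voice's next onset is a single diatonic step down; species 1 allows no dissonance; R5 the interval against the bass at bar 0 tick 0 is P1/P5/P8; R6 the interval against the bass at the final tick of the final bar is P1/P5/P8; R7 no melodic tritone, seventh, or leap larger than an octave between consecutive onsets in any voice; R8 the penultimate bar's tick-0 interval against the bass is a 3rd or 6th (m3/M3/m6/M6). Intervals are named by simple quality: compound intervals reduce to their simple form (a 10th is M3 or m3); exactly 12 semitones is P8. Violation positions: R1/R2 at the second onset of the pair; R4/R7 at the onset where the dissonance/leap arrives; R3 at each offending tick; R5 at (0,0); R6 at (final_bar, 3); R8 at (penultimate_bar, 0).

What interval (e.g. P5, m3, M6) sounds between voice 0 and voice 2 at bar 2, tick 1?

P8

voice 0=B2 voice 2=B3 -> P8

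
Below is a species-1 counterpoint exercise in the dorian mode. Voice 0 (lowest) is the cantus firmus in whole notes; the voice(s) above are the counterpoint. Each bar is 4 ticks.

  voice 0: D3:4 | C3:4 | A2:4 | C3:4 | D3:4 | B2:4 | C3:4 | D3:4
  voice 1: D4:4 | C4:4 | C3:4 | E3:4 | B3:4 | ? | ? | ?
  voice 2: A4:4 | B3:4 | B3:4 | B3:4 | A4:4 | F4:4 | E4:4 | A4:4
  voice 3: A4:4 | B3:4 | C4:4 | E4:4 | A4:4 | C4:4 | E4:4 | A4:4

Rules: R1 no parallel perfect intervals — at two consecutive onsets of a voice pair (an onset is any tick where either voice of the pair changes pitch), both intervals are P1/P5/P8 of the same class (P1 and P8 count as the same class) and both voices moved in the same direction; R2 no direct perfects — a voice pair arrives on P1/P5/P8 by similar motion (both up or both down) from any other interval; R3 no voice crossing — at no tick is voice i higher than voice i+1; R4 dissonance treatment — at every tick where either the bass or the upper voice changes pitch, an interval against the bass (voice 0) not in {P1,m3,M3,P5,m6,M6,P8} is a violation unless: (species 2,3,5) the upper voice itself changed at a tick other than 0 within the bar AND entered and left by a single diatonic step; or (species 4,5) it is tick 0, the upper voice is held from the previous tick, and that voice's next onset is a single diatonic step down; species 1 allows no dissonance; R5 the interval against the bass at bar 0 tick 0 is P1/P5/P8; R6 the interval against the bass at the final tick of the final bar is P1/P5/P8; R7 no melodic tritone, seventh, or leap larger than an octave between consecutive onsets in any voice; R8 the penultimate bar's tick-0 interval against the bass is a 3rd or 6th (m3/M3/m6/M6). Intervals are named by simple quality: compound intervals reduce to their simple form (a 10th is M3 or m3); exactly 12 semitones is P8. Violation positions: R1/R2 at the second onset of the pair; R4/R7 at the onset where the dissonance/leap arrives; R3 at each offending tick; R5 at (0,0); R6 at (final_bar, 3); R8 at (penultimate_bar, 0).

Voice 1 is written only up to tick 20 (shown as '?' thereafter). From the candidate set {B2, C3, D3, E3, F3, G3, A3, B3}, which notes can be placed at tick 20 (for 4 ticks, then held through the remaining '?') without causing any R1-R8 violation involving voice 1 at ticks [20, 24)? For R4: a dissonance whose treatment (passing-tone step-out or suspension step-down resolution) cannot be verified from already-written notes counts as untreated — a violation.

{B3, D3, G3}

B2: violates R2
C3: violates R2,R4,R7
D3: legal
E3: violates R4
F3: violates R2,R4,R7
G3: legal
A3: violates R4
B3: legal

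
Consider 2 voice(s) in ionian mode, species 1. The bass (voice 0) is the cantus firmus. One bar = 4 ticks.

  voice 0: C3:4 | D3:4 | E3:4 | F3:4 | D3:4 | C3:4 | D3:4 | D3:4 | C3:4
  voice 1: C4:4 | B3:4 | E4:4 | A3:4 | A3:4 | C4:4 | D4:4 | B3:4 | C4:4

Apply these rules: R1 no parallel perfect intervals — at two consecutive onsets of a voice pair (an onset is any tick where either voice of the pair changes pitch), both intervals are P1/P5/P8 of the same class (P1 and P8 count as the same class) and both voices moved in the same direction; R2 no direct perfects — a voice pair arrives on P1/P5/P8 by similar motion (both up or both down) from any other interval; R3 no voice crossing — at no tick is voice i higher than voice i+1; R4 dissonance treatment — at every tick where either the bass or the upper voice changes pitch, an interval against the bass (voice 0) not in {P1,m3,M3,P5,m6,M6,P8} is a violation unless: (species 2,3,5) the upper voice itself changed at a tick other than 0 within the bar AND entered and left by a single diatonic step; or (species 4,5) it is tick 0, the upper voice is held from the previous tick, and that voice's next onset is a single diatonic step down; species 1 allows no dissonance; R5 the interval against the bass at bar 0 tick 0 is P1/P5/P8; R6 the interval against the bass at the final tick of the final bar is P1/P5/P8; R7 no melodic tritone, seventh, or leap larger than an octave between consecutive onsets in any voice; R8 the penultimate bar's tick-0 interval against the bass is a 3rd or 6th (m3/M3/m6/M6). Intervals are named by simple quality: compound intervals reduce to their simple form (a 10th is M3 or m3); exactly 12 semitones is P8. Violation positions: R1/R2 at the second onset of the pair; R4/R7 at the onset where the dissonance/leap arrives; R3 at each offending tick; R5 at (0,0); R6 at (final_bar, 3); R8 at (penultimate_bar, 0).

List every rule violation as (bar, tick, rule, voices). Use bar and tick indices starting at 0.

(2, 0, R2, (0, 1))
(6, 0, R1, (0, 1))

bar 0: v0=C3 v1=C4 downbeat P8
bar 1: v0=D3 v1=B3 downbeat M6
bar 2: v0=E3 v1=E4 downbeat P8
bar 3: v0=F3 v1=A3 downbeat M3
bar 4: v0=D3 v1=A3 downbeat P5
bar 5: v0=C3 v1=C4 downbeat P8
bar 6: v0=D3 v1=D4 downbeat P8
bar 7: v0=D3 v1=B3 downbeat M6
bar 8: v0=C3 v1=C4 downbeat P8
  -> R2 @ bar 2 tick 0 v(0, 1): D3/B3 M6 -> E3/E4 P8 similar
  -> R1 @ bar 6 tick 0 v(0, 1): C3/C4 P8 -> D3/D4 P8 similar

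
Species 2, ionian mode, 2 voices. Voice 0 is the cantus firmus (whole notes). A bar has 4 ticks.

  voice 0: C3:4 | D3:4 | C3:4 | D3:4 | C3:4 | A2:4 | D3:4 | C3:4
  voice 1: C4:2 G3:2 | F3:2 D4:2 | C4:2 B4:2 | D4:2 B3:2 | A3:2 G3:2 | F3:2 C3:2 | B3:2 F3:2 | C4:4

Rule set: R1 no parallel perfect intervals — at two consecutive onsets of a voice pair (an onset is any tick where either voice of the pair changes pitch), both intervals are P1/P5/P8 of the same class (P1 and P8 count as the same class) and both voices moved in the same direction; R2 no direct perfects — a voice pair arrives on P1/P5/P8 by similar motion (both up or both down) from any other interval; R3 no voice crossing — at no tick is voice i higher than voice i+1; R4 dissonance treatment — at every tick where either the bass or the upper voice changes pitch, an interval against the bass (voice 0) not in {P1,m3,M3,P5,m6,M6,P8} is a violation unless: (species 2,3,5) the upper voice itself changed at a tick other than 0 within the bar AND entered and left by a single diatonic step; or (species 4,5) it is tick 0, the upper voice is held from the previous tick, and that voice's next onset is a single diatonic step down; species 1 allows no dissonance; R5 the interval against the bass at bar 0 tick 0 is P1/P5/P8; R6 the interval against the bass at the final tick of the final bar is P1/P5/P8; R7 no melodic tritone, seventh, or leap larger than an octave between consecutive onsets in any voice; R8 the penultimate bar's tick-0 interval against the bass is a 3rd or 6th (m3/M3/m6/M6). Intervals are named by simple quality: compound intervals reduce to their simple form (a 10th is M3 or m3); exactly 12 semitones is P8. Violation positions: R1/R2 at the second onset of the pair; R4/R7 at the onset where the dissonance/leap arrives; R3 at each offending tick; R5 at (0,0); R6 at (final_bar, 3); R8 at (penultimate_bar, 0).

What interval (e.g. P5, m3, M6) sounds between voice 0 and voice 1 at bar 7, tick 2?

P8

voice 0=C3 voice 1=C4 -> P8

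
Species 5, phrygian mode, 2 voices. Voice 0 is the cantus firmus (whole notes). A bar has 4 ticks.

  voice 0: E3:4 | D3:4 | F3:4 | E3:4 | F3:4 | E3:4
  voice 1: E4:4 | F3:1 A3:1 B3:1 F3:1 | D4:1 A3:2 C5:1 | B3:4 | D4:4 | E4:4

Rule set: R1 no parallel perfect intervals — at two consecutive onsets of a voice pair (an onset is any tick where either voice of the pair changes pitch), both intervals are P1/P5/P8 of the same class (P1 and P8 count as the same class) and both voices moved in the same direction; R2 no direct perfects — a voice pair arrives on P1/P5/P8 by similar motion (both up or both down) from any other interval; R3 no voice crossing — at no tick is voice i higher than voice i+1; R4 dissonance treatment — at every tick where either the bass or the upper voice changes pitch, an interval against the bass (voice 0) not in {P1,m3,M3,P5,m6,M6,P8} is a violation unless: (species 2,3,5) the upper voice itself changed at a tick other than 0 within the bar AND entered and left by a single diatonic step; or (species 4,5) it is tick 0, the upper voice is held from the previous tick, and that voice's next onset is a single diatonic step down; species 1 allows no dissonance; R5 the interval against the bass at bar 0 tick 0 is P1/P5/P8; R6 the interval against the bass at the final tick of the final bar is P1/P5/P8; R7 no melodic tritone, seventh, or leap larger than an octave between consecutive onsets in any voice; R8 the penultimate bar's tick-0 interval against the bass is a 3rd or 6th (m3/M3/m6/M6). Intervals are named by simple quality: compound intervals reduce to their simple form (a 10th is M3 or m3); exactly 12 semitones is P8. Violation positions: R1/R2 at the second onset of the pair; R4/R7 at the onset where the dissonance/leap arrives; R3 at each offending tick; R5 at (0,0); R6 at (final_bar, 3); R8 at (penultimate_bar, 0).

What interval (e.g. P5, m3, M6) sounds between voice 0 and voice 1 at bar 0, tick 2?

voice 0=E3 voice 1=E4 -> P8

P8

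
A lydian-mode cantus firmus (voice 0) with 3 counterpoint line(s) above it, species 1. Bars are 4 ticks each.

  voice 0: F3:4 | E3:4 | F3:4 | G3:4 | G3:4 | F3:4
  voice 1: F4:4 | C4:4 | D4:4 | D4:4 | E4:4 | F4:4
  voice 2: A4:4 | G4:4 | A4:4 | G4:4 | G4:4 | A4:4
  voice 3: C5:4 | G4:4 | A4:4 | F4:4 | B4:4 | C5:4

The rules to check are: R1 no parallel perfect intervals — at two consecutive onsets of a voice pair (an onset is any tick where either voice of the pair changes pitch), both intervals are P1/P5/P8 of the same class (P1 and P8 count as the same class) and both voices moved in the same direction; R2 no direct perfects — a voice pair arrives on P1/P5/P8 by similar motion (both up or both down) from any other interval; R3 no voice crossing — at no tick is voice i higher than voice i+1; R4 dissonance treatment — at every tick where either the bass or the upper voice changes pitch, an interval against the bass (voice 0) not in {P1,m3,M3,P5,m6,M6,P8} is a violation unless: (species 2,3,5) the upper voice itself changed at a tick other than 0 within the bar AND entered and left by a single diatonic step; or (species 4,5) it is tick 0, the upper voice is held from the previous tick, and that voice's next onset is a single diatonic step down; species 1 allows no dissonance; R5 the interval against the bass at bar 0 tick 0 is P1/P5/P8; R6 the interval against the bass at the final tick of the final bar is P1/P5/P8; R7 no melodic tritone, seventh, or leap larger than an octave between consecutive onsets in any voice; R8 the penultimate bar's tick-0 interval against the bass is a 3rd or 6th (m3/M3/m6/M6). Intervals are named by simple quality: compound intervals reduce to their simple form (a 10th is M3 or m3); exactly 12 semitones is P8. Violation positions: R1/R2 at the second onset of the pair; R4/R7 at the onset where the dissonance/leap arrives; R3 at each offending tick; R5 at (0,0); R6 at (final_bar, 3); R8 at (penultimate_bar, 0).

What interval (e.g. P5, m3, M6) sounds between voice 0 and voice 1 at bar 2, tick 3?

voice 0=F3 voice 1=D4 -> M6

M6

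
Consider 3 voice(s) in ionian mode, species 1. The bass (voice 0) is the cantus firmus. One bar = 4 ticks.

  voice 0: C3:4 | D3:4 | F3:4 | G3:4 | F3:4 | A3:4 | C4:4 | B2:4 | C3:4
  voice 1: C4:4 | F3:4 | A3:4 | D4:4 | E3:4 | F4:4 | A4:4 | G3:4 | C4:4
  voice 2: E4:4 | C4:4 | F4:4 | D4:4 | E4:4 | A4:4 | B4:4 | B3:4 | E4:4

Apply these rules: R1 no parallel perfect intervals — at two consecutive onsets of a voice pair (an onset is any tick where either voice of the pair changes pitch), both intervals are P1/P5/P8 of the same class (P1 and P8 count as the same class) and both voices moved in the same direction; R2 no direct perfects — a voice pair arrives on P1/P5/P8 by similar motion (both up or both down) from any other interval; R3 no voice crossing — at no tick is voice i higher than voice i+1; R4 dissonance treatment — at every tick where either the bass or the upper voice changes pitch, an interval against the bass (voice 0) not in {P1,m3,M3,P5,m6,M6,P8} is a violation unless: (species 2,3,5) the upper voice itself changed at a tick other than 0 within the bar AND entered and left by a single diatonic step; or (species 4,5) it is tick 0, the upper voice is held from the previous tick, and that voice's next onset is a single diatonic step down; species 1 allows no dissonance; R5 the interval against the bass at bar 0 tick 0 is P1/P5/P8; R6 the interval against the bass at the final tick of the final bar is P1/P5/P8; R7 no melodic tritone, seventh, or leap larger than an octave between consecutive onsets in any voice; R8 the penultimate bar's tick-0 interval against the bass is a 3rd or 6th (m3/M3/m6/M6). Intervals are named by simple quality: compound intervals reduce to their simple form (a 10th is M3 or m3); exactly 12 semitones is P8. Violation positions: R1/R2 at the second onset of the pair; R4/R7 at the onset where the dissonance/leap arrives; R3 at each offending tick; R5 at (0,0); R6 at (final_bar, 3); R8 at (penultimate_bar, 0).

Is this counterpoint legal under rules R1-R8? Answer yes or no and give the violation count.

No (21 violations)

bar 0: v0=C3 v1=C4 v2=E4 (M3)
bar 1: v0=D3 v1=F3 v2=C4 (m7)
bar 2: v0=F3 v1=A3 v2=F4 (P8)
bar 3: v0=G3 v1=D4 v2=D4 (P5)
bar 4: v0=F3 v1=E3 v2=E4 (M7)
bar 5: v0=A3 v1=F4 v2=A4 (P8)
bar 6: v0=C4 v1=A4 v2=B4 (M7)
bar 7: v0=B2 v1=G3 v2=B3 (P8)
bar 8: v0=C3 v1=C4 v2=E4 (M3)
  R5 @ bar0.0: opens on M3
  R2 @ bar1.0: C4/E4 M3 -> F3/C4 P5 similar
  R4 @ bar1.0: D3/C4 m7 untreated
  R2 @ bar2.0: D3/C4 m7 -> F3/F4 P8 similar
  R2 @ bar3.0: F3/A3 M3 -> G3/D4 P5 similar
  R3 @ bar4.0: F3 above E3
  R4 @ bar4.0: F3/E3 m2 untreated
  R4 @ bar4.0: F3/E4 M7 untreated
  R7 @ bar4.0: D4->E3 leap 10st
  R3 @ bar4.1: F3 above E3
  R3 @ bar4.2: F3 above E3
  R3 @ bar4.3: F3 above E3
  R2 @ bar5.0: F3/E4 M7 -> A3/A4 P8 similar
  R7 @ bar5.0: E3->F4 leap 13st
  R4 @ bar6.0: C4/B4 M7 untreated
  R2 @ bar7.0: C4/B4 M7 -> B2/B3 P8 similar
  R7 @ bar7.0: C4->B2 leap 13st
  R7 @ bar7.0: A4->G3 leap 14st
  R8 @ bar7.0: penult P8 not 3rd/6th
  R2 @ bar8.0: B2/G3 m6 -> C3/C4 P8 similar
  R6 @ bar8.3: closes on M3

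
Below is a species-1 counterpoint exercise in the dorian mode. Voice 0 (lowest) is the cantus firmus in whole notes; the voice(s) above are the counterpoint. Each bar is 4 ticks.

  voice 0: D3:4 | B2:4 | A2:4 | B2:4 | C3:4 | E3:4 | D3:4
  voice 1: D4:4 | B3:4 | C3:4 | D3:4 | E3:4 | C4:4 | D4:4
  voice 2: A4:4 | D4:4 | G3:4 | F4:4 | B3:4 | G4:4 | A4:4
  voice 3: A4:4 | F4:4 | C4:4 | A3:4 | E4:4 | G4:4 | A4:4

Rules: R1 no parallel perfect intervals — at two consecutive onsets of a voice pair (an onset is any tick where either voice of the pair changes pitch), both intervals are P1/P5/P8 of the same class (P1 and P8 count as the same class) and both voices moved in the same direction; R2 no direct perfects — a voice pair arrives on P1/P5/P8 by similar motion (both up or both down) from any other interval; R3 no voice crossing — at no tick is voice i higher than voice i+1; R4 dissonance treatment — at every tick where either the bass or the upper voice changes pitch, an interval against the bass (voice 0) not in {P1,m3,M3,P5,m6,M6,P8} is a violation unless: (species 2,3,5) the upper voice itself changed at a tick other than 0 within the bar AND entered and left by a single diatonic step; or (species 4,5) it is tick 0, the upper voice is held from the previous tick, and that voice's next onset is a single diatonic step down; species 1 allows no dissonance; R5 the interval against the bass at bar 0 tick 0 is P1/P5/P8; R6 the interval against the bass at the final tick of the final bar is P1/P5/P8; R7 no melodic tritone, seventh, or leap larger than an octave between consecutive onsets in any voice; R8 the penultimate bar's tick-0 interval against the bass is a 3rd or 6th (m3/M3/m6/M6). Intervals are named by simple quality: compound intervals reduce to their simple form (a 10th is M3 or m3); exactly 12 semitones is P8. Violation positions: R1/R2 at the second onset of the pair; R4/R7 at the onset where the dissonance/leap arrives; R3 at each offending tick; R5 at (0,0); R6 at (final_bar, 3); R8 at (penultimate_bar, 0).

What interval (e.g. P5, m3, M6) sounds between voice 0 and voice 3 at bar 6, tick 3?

P5

voice 0=D3 voice 3=A4 -> P5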